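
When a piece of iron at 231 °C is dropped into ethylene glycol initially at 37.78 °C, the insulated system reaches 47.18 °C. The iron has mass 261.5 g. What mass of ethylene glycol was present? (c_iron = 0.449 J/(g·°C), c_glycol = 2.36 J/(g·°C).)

m ≈ 973 g

Heat lost by the iron = heat gained by the glycol:
261.5×0.449×(231 − 47.18) = m×2.36×(47.18 − 37.78)
22.18 m = 21583  ⇒  m ≈ 972.9 g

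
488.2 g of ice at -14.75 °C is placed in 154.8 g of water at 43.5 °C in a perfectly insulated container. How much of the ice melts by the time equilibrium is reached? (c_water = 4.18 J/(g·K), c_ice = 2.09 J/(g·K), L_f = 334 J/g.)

m_melted ≈ 39.2 g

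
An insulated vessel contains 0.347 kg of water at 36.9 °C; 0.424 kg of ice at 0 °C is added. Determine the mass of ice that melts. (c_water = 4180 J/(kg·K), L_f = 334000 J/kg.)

Cooling the water to 0 °C releases 0.347·4180·36.9 = 53522 J.
Melting all 0.424 kg of ice would need 0.424·334000 = 141616 J.
53522 J < 141616 J, so only part of the ice melts and the system sits at 0 °C.
m_melted·334000 = 53522  ⇒  m_melted ≈ 0.1602 kg.

m_melted ≈ 0.16 kg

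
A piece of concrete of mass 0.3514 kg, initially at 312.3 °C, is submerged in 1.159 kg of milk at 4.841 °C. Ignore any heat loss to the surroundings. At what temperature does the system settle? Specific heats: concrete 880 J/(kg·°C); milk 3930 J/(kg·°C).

Set heat shed by the hot body equal to heat absorbed by the cold body:
0.3514×880×(312.3 − T) = 1.159×3930×(T − 4.841)
309.23(312.3 − T) = 4554.9(T − 4.841)
4864.1 T = 118623  ⇒  T ≈ 24.39 °C

T_f ≈ 24.4 °C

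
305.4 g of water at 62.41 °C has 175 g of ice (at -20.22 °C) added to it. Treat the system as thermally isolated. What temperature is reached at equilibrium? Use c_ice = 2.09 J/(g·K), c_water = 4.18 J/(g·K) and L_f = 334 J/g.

T_f ≈ 6.9 °C

Heat gained plus heat lost sum to zero:
ice -20.22→0 °C: 175×2.09×20.22 = 7395.5
  latent heat to melt: 175×334 = 58450
  warm the meltwater: 731.5 T
  water: 1276.6(T − 62.41)
2008.1 T = 79671 − 65845 = 13825
T ≈ 6.88 °C. Since T > 0 °C, the all-ice-melts assumption holds.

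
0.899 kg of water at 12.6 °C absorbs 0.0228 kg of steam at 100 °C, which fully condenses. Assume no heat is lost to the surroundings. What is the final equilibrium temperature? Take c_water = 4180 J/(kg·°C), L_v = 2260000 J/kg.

T_f ≈ 28.1 °C

Net heat exchanged in the isolated system is zero:
steam→water at 100 °C releases m L_v = 0.0228×2260000 = 51528
  condensate cools 100→T: 0.0228×4180×(T − 100) = 95.3(T − 100)
  original water: 3757.8(T − 12.6)
3853.1 T = 51528 + 9530.4 + 47349 = 108407
T ≈ 28.13 °C — below 100 °C, confirming all the steam condensed.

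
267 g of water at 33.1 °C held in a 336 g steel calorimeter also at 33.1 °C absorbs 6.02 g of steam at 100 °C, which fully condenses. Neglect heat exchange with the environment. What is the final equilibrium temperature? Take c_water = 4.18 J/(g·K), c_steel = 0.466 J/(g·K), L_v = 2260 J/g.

Setting the total heat transfer to zero:
condense steam: −6.02×2260 = −13605; condensate cools 100→T: 6.02×4.18×(T − 100) = 25.16(T − 100); original water: 1116.1(T − 33.1); steel cup: 336×0.466×(T − 33.1) = 156.58(T − 33.1)
1297.8 T = 13605 + 2516.4 + 42124 = 58246
T ≈ 44.88 °C (< 100 °C, so full condensation is consistent).

T_f ≈ 44.9 °C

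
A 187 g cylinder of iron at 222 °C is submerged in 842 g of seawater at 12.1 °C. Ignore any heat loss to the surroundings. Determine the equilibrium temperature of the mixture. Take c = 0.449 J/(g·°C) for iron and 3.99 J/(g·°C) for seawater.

T_f ≈ 17.2 °C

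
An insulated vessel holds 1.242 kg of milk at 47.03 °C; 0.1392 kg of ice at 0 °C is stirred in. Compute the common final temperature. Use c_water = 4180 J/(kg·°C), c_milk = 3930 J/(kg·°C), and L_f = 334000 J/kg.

Energy balance with sensible and latent terms:
melt ice: 0.1392·334000 = 46493; meltwater 0→T: 0.1392·4180·T = 581.86 T; milk: 4881.1(T − 47.03)
5462.9 T = 229556 − 46493 = 183063
T ≈ 33.51 °C. Since T > 0 °C, the all-ice-melts assumption holds.

T_f ≈ 33.5 °C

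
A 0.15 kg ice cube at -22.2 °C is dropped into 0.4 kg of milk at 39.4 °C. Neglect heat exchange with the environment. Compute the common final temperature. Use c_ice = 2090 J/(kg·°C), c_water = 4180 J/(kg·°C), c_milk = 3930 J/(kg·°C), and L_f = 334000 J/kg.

Let T be the final temperature. ΣQ_i = 0:
warm ice to 0 °C: 0.15·2090·(0 − (-22.2)) = 6959.7; fusion: m_ice L_f = 0.15·334000 = 50100; warm the meltwater: 627 T; milk: 1572(T − 39.4)
2199 T = 61937 − 57060 = 4877.1
T ≈ 2.22 °C (positive, so assuming full melt was valid).

T_f ≈ 2.2 °C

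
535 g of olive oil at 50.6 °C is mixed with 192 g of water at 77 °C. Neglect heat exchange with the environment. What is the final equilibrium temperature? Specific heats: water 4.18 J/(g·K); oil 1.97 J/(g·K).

T_f ≈ 62.0 °C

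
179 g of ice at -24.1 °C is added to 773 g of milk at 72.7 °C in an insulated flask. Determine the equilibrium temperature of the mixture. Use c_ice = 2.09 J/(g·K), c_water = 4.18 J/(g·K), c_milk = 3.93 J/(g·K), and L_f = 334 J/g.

T_f ≈ 40.2 °C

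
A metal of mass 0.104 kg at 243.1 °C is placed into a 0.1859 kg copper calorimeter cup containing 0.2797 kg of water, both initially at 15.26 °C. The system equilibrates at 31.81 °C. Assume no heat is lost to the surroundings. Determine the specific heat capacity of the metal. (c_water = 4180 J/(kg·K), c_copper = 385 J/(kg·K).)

Let T be the final temperature. ΣQ_i = 0:
0.104×c×(31.81 − 243.1) + 0.2797×4180×(31.81 − 15.26) + 0.1859×385×(31.81 − 15.26) = 0
-21.97 c = -20534
c = -20534/-21.97 ≈ 934.5 J/(kg·K)

c ≈ 934 J/(kg·K)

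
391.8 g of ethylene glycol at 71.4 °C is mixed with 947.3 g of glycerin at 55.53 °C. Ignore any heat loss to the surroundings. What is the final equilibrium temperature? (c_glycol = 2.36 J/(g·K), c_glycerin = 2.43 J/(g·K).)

Set heat shed by the hot body equal to heat absorbed by the cold body:
391.8*2.36*(71.4 − T) = 947.3*2.43*(T − 55.53)
924.65(71.4 − T) = 2301.9(T − 55.53)
3226.6 T = 193847  ⇒  T ≈ 60.08 °C

T_f ≈ 60.1 °C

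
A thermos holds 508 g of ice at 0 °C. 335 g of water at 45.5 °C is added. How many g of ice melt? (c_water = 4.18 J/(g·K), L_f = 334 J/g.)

m_melted ≈ 191 g

Heat available from the water dropping to 0 °C: 335×4.18×45.5 = 63714 J.
To melt every bit of ice: 508×334 = 169672 J.
63714 J < 169672 J, so only part of the ice melts and the system sits at 0 °C.
m_melted×334 = 63714  ⇒  m_melted ≈ 190.8 g.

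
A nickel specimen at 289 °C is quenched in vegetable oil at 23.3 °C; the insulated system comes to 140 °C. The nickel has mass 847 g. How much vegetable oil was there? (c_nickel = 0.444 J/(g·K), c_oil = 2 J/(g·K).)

m ≈ 240 g

Setting the total heat transfer to zero:
847×0.444×(140 − 289) + m×2×(140 − 23.3) = 0
233.4 m = 56034
m = 56034/233.4 ≈ 240.1 g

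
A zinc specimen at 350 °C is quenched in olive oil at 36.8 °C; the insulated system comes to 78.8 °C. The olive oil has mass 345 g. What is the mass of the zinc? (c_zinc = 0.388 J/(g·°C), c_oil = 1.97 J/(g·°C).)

m ≈ 271 g

Taking heat into each body as positive, Σ m c ΔT = 0:
m×0.388×(78.8 − 350) + 345×1.97×(78.8 − 36.8) = 0
-105.23 m = -28545
m = -28545/-105.23 ≈ 271.3 g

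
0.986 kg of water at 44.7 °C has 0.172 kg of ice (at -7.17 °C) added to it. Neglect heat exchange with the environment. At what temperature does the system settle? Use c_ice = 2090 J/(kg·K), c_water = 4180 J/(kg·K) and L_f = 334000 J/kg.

Let T be the final temperature. ΣQ_i = 0:
warm ice to 0 °C: 0.172·2090·(0 − (-7.17)) = 2577.5; fusion: m_ice L_f = 0.172·334000 = 57448; meltwater 0→T: 0.172·4180·T = 718.96 T; water: 4121.5(T − 44.7)
4840.4 T = 184230 − 60025 = 124205
T ≈ 25.66 °C — above 0 °C, consistent with complete melting.

T_f ≈ 25.7 °C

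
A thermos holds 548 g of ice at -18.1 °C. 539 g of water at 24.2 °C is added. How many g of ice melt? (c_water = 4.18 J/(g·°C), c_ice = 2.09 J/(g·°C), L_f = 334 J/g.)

m_melted ≈ 101 g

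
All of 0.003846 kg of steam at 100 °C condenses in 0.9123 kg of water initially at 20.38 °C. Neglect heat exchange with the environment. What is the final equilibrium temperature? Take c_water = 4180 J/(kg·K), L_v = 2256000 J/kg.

T_f ≈ 23.0 °C

Heat gained plus heat lost sum to zero:
condense steam: −0.003846·2256000 = −8676.6; condensed water 100 °C→T: 16.08(T − 100); water warms: 0.9123·4180·(T − 20.38) = 3813.4(T − 20.38)
3829.5 T = 8676.6 + 1607.6 + 77717 = 88002
T ≈ 22.98 °C, under the boiling point, so the assumption holds.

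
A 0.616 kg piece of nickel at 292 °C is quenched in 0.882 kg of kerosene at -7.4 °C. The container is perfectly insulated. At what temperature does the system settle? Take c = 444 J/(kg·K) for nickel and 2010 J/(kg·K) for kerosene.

Conservation of energy gives ΣQ = 0:
0.616*444*(T − 292) + 0.882*2010*(T − (-7.4)) = 0
273.5(T − 292) + 1772.8(T − (-7.4)) = 0
2046.3 T = 66744
T = 66744/2046.3 ≈ 32.62 °C

T_f ≈ 32.6 °C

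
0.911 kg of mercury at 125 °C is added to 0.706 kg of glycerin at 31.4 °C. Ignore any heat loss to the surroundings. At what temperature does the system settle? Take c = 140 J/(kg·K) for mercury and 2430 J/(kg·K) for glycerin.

T_f ≈ 37.9 °C

Heat lost by the mercury equals heat gained by the glycerin:
0.911·140·(125 − T) = 0.706·2430·(T − 31.4)
127.54(125 − T) = 1715.6(T − 31.4)
1843.1 T = 69812  ⇒  T ≈ 37.88 °C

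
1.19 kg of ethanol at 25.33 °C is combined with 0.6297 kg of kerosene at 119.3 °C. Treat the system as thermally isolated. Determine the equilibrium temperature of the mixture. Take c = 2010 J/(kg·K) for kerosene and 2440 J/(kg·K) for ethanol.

T_f ≈ 53.9 °C

Taking heat into each body as positive, Σ m c ΔT = 0:
0.6297×2010×(T − 119.3) + 1.19×2440×(T − 25.33) = 0
1265.7(T − 119.3) + 2903.6(T − 25.33) = 0
(1265.7 + 2903.6) T = 1265.7×119.3 + 2903.6×25.33
T = 224546 / 4169.3 = 53.9 °C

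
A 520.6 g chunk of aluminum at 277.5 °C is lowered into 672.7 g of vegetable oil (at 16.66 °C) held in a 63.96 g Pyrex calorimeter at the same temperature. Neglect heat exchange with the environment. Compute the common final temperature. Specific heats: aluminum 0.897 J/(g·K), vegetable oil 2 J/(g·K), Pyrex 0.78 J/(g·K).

T_f ≈ 82.1 °C

T_f = Σ m_i c_i T_i / Σ m_i c_i:
T_f = (466.98·277.5 + 1345.4·16.66 + 49.89·16.66) / (466.98 + 1345.4 + 49.89)
    = 152832 / 1862.3 ≈ 82.07 °C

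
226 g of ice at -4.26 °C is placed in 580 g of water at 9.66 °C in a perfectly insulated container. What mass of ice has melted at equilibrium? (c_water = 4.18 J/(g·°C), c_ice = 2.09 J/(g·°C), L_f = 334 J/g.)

Cooling the water to 0 °C releases 580·4.18·9.66 = 23420 J.
Warming the ice to 0 °C takes 226·2.09·4.26 = 2012.2 J, leaving 21408 J for melting.
To melt every bit of ice: 226·334 = 75484 J.
21408 J < 75484 J, so only part of the ice melts and the system sits at 0 °C.
m_melted·334 = 21408  ⇒  m_melted ≈ 64.09 g.

m_melted ≈ 64.1 g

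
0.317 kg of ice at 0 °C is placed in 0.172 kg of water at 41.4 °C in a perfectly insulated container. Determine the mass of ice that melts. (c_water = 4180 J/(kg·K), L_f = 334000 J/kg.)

Cooling the water to 0 °C releases 0.172×4180×41.4 = 29765 J.
Melting all 0.317 kg of ice would need 0.317×334000 = 105878 J.
That's not enough to melt it all — equilibrium is at 0 °C with ice remaining.
m_melt = 29765 / L_f = 0.08912 kg.

m_melted ≈ 0.0891 kg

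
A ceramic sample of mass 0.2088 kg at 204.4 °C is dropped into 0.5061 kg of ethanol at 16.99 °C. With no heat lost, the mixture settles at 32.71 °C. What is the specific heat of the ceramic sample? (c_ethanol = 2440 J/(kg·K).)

Conservation of energy gives ΣQ = 0:
0.2088×c×(32.71 − 204.4) + 0.5061×2440×(32.71 − 16.99) = 0
-35.85 c = -19412
c = -19412/-35.85 ≈ 541.5 J/(kg·K)

c ≈ 542 J/(kg·K)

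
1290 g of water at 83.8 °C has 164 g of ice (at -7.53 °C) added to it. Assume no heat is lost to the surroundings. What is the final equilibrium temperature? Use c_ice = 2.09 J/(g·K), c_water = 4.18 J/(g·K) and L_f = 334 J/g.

T_f ≈ 64.9 °C

Energy balance with sensible and latent terms:
ice -7.53→0 °C: 164·2.09·7.53 = 2581
  melt ice: 164·334 = 54776
  meltwater 0→T: 164·4.18·T = 685.52 T
  water cools: 1290·4.18·(T − 83.8) = 5392.2(T − 83.8)
6077.7 T = 451866 − 57357 = 394509
T ≈ 64.91 °C — above 0 °C, consistent with complete melting.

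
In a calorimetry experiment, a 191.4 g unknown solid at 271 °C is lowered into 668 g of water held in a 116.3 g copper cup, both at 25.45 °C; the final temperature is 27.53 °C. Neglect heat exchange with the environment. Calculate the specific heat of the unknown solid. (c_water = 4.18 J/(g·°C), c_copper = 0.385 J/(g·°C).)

Net heat exchanged in the isolated system is zero:
191.4×c×(27.53 − 271) + 668×4.18×(27.53 − 25.45) + 116.3×0.385×(27.53 − 25.45) = 0
-46600 c = -5901
c = -5901/-46600 ≈ 0.1266 J/(g·°C)

c ≈ 0.127 J/(g·°C)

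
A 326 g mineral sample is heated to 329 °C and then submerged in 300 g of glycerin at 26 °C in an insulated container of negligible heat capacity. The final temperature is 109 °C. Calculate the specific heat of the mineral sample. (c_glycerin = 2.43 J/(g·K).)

c ≈ 0.844 J/(g·K)

m_s c (T_s − T_f) = m_glycerin c_glycerin (T_f − T_0):
326×c×(329 − 109) = 300×2.43×(109 − 26)
71720 c = 60507  ⇒  c ≈ 0.8437 J/(g·K)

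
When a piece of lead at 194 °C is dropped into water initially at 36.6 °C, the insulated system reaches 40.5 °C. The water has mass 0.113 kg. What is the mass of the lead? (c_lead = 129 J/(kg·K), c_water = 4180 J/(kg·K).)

|Q_lead| = |Q_water|:
m·129·(194 − 40.5) = 0.113·4180·(40.5 − 36.6)
19802 m = 1842.1  ⇒  m ≈ 0.09303 kg

m ≈ 0.093 kg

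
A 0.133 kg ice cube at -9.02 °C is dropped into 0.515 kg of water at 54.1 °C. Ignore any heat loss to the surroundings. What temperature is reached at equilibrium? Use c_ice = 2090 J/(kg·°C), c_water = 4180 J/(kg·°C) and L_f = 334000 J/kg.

T_f ≈ 25.7 °C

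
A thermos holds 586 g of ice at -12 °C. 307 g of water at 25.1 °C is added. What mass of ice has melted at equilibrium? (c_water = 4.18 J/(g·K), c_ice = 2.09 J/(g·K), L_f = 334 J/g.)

m_melted ≈ 52.4 g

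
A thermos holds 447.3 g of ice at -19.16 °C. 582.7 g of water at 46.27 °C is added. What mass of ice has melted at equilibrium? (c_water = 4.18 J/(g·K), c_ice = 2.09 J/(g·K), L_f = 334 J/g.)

Cooling the water to 0 °C releases 582.7×4.18×46.27 = 112699 J.
Of that, 447.3×2.09×19.16 = 17912 J goes to bring the ice to 0 °C, leaving 94787 J.
Fully melting the ice requires m_ice L_f = 447.3×334 = 149398 J.
Since 94787 < 149398 J, not all the ice melts; equilibrium is at 0 °C.
Mass melted = 94787/334 ≈ 283.8 g.

m_melted ≈ 284 g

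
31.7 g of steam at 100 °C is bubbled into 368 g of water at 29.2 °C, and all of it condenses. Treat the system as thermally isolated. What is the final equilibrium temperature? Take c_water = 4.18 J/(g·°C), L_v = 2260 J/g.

T_f ≈ 77.7 °C

Energy conservation, ΣQ = 0:
steam→water at 100 °C releases m L_v = 31.7·2260 = 71642; condensed water 100 °C→T: 132.51(T − 100); original water: 1538.2(T − 29.2)
1670.7 T = 71642 + 13251 + 44917 = 129809
T ≈ 77.70 °C — below 100 °C, confirming all the steam condensed.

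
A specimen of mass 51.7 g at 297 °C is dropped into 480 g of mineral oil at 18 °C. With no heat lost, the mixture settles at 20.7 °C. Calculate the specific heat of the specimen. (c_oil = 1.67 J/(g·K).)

c ≈ 0.152 J/(g·K)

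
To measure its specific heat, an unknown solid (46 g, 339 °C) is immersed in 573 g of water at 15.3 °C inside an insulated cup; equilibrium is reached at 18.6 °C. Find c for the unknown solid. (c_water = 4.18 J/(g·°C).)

c ≈ 0.536 J/(g·°C)

m_s c (T_s − T_f) = m_water c_water (T_f − T_0):
46×c×(339 − 18.6) = 573×4.18×(18.6 − 15.3)
14738 c = 7904  ⇒  c ≈ 0.5363 J/(g·°C)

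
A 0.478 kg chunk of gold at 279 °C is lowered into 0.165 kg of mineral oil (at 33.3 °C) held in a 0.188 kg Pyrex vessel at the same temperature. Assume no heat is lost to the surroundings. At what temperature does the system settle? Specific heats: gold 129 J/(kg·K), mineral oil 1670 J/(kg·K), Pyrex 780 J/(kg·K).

T_f ≈ 64.6 °C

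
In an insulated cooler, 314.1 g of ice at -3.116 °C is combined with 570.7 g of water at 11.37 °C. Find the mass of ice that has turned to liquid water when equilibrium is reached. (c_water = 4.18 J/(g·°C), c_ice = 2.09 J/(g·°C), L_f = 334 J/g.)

Water can give up m c ΔT = 570.7×4.18×11.37 = 27123 J before reaching 0 °C.
Warming the ice to 0 °C takes 314.1×2.09×3.116 = 2045.6 J, leaving 25078 J for melting.
Melting all 314.1 g of ice would need 314.1×334 = 104909 J.
That's not enough to melt it all — equilibrium is at 0 °C with ice remaining.
m_melted×334 = 25078  ⇒  m_melted ≈ 75.08 g.

m_melted ≈ 75.1 g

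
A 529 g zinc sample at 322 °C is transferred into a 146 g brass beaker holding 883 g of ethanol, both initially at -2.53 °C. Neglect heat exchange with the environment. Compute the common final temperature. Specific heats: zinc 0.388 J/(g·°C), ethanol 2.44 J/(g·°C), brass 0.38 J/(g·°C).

T_f ≈ 25.0 °C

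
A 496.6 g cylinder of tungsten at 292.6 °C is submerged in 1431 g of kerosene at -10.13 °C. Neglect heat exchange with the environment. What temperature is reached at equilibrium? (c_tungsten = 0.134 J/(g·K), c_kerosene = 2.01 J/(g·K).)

T_f ≈ -3.3 °C

|Q_tungsten| = |Q_kerosene|:
496.6*0.134*(292.6 − T) = 1431*2.01*(T − (-10.13))
66.54(292.6 − T) = 2876.3(T − (-10.13))
2942.9 T = -9666.1  ⇒  T ≈ -3.28 °C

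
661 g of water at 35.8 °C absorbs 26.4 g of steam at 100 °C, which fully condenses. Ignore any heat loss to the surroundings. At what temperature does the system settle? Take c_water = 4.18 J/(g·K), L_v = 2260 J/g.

T_f ≈ 59.0 °C

Sum of m c ΔT and latent-heat terms is zero:
latent heat released on condensation: 26.4×2260 = 59664; condensed water 100 °C→T: 110.35(T − 100); original water: 2763(T − 35.8)
2873.3 T = 59664 + 11035 + 98915 = 169614
T ≈ 59.03 °C (< 100 °C, so full condensation is consistent).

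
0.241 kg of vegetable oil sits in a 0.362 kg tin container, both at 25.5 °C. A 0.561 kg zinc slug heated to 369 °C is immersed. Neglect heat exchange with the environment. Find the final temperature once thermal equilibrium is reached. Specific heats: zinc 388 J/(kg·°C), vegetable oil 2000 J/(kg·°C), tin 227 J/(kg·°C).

T_f ≈ 121.1 °C

Taking heat into each body as positive, Σ m c ΔT = 0:
0.561·388·(T − 369) + 0.241·2000·(T − 25.5) + 0.362·227·(T − 25.5) = 0
781.84 T = 94706
T = 94706/781.84 ≈ 121.13 °C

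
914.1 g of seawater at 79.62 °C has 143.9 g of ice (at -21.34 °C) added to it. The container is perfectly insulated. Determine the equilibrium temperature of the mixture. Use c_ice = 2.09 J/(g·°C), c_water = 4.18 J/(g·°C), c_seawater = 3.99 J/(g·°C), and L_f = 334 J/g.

Let T be the final temperature. ΣQ_i = 0:
ice -21.34→0 °C: 143.9×2.09×21.34 = 6418; fusion: m_ice L_f = 143.9×334 = 48063; meltwater 0→T: 143.9×4.18×T = 601.5 T; seawater cools: 914.1×3.99×(T − 79.62) = 3647.3(T − 79.62)
4248.8 T = 290395 − 54481 = 235914
T ≈ 55.53 °C. Since T > 0 °C, the all-ice-melts assumption holds.

T_f ≈ 55.5 °C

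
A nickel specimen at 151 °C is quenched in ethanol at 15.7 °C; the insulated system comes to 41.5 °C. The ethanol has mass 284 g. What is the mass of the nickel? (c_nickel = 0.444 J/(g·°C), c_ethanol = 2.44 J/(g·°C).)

m ≈ 368 g

Energy conservation, ΣQ = 0:
m·0.444·(41.5 − 151) + 284·2.44·(41.5 − 15.7) = 0
-48.62 m = -17878
m = -17878/-48.62 ≈ 367.7 g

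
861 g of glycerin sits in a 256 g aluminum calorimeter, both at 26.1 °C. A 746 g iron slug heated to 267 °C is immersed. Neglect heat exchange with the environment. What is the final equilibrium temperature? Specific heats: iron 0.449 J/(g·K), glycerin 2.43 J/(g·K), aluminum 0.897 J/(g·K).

T_f ≈ 56.5 °C

Net heat exchanged in the isolated system is zero:
746*0.449*(T − 267) + 861*2.43*(T − 26.1) + 256*0.897*(T − 26.1) = 0
2656.8 T = 150033
T = 150033/2656.8 ≈ 56.47 °C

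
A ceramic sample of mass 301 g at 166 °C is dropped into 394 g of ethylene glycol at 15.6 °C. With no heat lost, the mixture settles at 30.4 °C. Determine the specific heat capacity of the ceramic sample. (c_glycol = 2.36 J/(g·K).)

c ≈ 0.337 J/(g·K)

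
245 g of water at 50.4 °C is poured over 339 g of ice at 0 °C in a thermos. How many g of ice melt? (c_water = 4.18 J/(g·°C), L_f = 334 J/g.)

Heat available from the water dropping to 0 °C: 245·4.18·50.4 = 51615 J.
Melting all 339 g of ice would need 339·334 = 113226 J.
Since 51615 < 113226 J, not all the ice melts; equilibrium is at 0 °C.
Mass melted = 51615/334 ≈ 154.5 g.

m_melted ≈ 155 g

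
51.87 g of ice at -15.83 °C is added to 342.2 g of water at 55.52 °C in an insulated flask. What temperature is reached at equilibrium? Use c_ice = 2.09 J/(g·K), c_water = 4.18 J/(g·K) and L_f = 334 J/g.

T_f ≈ 36.7 °C

Let T be the final temperature. ΣQ_i = 0:
ice -15.83→0 °C: 51.87·2.09·15.83 = 1716.1; fusion: m_ice L_f = 51.87·334 = 17325; meltwater 0→T: 51.87·4.18·T = 216.82 T; water cools: 342.2·4.18·(T − 55.52) = 1430.4(T − 55.52)
1647.2 T = 79416 − 19041 = 60375
T ≈ 36.65 °C — above 0 °C, consistent with complete melting.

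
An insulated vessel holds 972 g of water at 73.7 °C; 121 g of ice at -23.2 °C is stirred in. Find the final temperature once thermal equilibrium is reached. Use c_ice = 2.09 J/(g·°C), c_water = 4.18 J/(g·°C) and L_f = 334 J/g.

T_f ≈ 55.4 °C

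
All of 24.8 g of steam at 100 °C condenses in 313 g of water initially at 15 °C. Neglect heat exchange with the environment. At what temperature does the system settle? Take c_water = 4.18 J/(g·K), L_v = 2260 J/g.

T_f ≈ 60.9 °C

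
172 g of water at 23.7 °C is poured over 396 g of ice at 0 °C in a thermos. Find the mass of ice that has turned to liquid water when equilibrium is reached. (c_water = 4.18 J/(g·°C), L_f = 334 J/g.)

Heat available from the water dropping to 0 °C: 172×4.18×23.7 = 17039 J.
Fully melting the ice requires m_ice L_f = 396×334 = 132264 J.
That's not enough to melt it all — equilibrium is at 0 °C with ice remaining.
Mass melted = 17039/334 ≈ 51.02 g.

m_melted ≈ 51 g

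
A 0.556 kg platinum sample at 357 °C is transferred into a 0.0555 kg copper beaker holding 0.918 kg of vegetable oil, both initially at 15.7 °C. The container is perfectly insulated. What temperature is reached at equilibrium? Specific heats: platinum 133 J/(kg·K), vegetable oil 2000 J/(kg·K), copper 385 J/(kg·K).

T_f ≈ 28.8 °C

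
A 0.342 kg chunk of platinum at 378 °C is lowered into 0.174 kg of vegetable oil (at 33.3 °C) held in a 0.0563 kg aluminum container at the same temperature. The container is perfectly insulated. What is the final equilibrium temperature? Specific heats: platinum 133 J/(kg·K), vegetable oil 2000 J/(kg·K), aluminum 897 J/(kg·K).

T_f ≈ 68.6 °C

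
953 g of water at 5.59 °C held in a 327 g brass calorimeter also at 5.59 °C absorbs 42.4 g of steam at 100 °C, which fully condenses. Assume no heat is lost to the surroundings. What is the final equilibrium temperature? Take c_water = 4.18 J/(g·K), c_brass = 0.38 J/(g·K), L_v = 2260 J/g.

T_f ≈ 31.9 °C

Energy balance with sensible and latent terms:
condense steam: −42.4·2260 = −95824; condensate cools 100→T: 42.4·4.18·(T − 100) = 177.23(T − 100); original water: 3983.5(T − 5.59); brass cup: 327·0.38·(T − 5.59) = 124.26(T − 5.59)
4285 T = 95824 + 17723 + 22963 = 136510
T ≈ 31.86 °C (< 100 °C, so full condensation is consistent).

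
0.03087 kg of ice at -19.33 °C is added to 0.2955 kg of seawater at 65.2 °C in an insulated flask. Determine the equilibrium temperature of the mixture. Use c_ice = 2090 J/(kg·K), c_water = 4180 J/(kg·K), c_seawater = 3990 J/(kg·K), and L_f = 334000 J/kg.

T_f ≈ 49.9 °C

Sum of m c ΔT and latent-heat terms is zero:
warm ice to 0 °C: 0.03087·2090·(0 − (-19.33)) = 1247.1
  fusion: m_ice L_f = 0.03087·334000 = 10311
  meltwater 0→T: 0.03087·4180·T = 129.04 T
  seawater cools: 0.2955·3990·(T − 65.2) = 1179(T − 65.2)
1308.1 T = 76874 − 11558 = 65316
T ≈ 49.93 °C (positive, so assuming full melt was valid).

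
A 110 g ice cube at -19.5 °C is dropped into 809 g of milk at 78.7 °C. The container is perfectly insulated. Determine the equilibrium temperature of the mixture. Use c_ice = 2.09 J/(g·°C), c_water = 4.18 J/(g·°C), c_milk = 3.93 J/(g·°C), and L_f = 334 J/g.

T_f ≈ 57.4 °C

Net heat exchanged in the isolated system is zero:
ice -19.5→0 °C: 110·2.09·19.5 = 4483
  melt ice: 110·334 = 36740
  meltwater 0→T: 110·4.18·T = 459.8 T
  milk cools: 809·3.93·(T − 78.7) = 3179.4(T − 78.7)
3639.2 T = 250216 − 41223 = 208993
T ≈ 57.43 °C (positive, so assuming full melt was valid).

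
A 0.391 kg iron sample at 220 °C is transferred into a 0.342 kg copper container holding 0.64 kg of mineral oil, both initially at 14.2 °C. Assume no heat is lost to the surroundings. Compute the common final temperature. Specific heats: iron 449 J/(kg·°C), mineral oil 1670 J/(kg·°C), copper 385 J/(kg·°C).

T_f ≈ 40.5 °C

T_f = Σ m_i c_i T_i / Σ m_i c_i:
T_f = (175.56*220 + 1068.8*14.2 + 131.67*14.2) / (175.56 + 1068.8 + 131.67)
    = 55670 / 1376 ≈ 40.46 °C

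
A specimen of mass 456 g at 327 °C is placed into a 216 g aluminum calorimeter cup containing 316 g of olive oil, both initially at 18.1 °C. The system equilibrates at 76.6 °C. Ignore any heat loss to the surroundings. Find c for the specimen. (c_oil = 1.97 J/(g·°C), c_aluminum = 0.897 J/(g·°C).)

Conservation of energy gives ΣQ = 0:
456×c×(76.6 − 327) + 316×1.97×(76.6 − 18.1) + 216×0.897×(76.6 − 18.1) = 0
-114182 c = -47752
c = -47752/-114182 ≈ 0.4182 J/(g·°C)

c ≈ 0.418 J/(g·°C)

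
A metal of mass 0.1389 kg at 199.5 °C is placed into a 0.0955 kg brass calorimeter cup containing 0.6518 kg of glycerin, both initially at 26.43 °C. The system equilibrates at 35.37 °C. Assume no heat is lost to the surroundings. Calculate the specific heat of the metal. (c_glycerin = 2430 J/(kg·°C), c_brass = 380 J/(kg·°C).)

Energy conservation, ΣQ = 0:
0.1389×c×(35.37 − 199.5) + 0.6518×2430×(35.37 − 26.43) + 0.0955×380×(35.37 − 26.43) = 0
-22.8 c = -14484
c = -14484/-22.8 ≈ 635.3 J/(kg·°C)

c ≈ 635 J/(kg·°C)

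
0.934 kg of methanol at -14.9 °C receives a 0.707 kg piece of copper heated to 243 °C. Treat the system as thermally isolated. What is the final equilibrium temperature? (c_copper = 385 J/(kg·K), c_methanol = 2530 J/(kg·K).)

Conservation of energy gives ΣQ = 0:
0.707×385×(T − 243) + 0.934×2530×(T − (-14.9)) = 0
2635.2 T = 30934
T = 30934 / 2635.2 = 11.7 °C

T_f ≈ 11.7 °C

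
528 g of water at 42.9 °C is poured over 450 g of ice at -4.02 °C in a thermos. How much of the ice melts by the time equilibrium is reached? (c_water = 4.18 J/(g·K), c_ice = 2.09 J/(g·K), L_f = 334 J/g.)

Cooling the water to 0 °C releases 528×4.18×42.9 = 94682 J.
Warming the ice to 0 °C takes 450×2.09×4.02 = 3780.8 J, leaving 90901 J for melting.
To melt every bit of ice: 450×334 = 150300 J.
90901 J < 150300 J, so only part of the ice melts and the system sits at 0 °C.
m_melt = 90901 / L_f = 272.2 g.

m_melted ≈ 272 g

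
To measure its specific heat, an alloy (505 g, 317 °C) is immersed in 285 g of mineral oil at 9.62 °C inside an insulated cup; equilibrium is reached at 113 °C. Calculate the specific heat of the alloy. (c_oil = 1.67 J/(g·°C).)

Heat lost by the alloy = heat gained by the oil:
505·c·(317 − 113) = 285·1.67·(113 − 9.62)
103020 c = 49204  ⇒  c ≈ 0.4776 J/(g·°C)

c ≈ 0.478 J/(g·°C)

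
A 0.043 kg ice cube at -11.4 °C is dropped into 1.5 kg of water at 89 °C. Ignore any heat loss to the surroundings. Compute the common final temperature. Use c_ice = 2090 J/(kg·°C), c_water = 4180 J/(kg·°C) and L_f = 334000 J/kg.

T_f ≈ 84.1 °C

Setting the total heat transfer to zero:
ice -11.4→0 °C: 0.043·2090·11.4 = 1024.5
  melt ice: 0.043·334000 = 14362
  meltwater 0→T: 0.043·4180·T = 179.74 T
  water cools: 1.5·4180·(T − 89) = 6270(T − 89)
6449.7 T = 558030 − 15387 = 542643
T ≈ 84.13 °C. Since T > 0 °C, the all-ice-melts assumption holds.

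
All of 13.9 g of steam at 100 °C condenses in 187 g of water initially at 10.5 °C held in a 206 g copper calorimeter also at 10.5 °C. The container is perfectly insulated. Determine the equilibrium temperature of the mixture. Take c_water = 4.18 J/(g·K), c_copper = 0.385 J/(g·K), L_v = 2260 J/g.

T_f ≈ 50.3 °C

Net heat exchanged in the isolated system is zero:
steam→water at 100 °C releases m L_v = 13.9×2260 = 31414
  condensate cools 100→T: 13.9×4.18×(T − 100) = 58.1(T − 100)
  original water: 781.66(T − 10.5)
  copper cup: 206×0.385×(T − 10.5) = 79.31(T − 10.5)
919.07 T = 31414 + 5810.2 + 9040.2 = 46264
T ≈ 50.34 °C — below 100 °C, confirming all the steam condensed.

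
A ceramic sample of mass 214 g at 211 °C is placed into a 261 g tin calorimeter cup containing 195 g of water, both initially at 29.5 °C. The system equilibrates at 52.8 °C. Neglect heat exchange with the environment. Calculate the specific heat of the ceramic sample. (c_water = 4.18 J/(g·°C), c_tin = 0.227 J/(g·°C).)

c ≈ 0.602 J/(g·°C)

Let T be the final temperature. ΣQ_i = 0:
214·c·(52.8 − 211) + 195·4.18·(52.8 − 29.5) + 261·0.227·(52.8 − 29.5) = 0
-33855 c = -20372
c = -20372/-33855 ≈ 0.6018 J/(g·°C)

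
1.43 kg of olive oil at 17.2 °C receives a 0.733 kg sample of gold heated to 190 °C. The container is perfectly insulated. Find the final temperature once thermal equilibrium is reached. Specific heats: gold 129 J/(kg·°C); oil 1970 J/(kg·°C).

T_f ≈ 22.8 °C

Setting the total heat transfer to zero:
0.733×129×(T − 190) + 1.43×1970×(T − 17.2) = 0
2911.7 T = 66420
T = 66420 / 2911.7 = 22.8 °C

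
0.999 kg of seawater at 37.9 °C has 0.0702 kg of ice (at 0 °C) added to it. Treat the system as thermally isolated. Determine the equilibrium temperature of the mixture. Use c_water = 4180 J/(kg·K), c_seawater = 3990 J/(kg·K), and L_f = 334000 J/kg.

Conservation of energy gives ΣQ = 0:
latent heat to melt: 0.0702×334000 = 23447; warm the meltwater: 293.44 T; seawater: 3986(T − 37.9)
4279.4 T = 151070 − 23447 = 127623
T ≈ 29.82 °C (positive, so assuming full melt was valid).

T_f ≈ 29.8 °C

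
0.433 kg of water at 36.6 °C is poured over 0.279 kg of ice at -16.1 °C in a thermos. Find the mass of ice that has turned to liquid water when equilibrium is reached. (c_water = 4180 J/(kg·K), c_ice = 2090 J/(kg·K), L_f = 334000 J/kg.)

m_melted ≈ 0.17 kg

Heat available from the water dropping to 0 °C: 0.433·4180·36.6 = 66244 J.
Of that, 0.279·2090·16.1 = 9388.1 J goes to bring the ice to 0 °C, leaving 56856 J.
To melt every bit of ice: 0.279·334000 = 93186 J.
Since 56856 < 93186 J, not all the ice melts; equilibrium is at 0 °C.
Mass melted = 56856/334000 ≈ 0.1702 kg.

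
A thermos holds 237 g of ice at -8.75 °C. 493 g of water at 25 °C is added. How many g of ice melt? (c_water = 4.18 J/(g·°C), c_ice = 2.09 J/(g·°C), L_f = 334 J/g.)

m_melted ≈ 141 g

Water can give up m c ΔT = 493·4.18·25 = 51518 J before reaching 0 °C.
Warming the ice to 0 °C takes 237·2.09·8.75 = 4334.1 J, leaving 47184 J for melting.
Melting all 237 g of ice would need 237·334 = 79158 J.
That's not enough to melt it all — equilibrium is at 0 °C with ice remaining.
m_melted·334 = 47184  ⇒  m_melted ≈ 141.3 g.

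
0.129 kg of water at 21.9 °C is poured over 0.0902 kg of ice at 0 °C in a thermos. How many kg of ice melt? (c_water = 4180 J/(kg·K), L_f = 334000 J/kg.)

Water can give up m c ΔT = 0.129·4180·21.9 = 11809 J before reaching 0 °C.
Fully melting the ice requires m_ice L_f = 0.0902·334000 = 30127 J.
11809 J < 30127 J, so only part of the ice melts and the system sits at 0 °C.
m_melt = 11809 / L_f = 0.03536 kg.

m_melted ≈ 0.0354 kg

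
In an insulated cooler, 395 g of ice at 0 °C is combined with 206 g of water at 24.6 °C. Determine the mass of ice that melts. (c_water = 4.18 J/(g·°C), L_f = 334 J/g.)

m_melted ≈ 63.4 g

Water can give up m c ΔT = 206×4.18×24.6 = 21183 J before reaching 0 °C.
To melt every bit of ice: 395×334 = 131930 J.
Since 21183 < 131930 J, not all the ice melts; equilibrium is at 0 °C.
m_melted×334 = 21183  ⇒  m_melted ≈ 63.42 g.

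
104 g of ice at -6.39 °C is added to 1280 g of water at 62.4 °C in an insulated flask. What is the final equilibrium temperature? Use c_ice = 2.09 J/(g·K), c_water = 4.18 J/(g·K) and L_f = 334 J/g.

Conservation of energy gives ΣQ = 0:
warm ice to 0 °C: 104×2.09×(0 − (-6.39)) = 1388.9
  latent heat to melt: 104×334 = 34736
  warm the meltwater: 434.72 T
  water cools: 1280×4.18×(T − 62.4) = 5350.4(T − 62.4)
5785.1 T = 333865 − 36125 = 297740
T ≈ 51.47 °C. Since T > 0 °C, the all-ice-melts assumption holds.

T_f ≈ 51.5 °C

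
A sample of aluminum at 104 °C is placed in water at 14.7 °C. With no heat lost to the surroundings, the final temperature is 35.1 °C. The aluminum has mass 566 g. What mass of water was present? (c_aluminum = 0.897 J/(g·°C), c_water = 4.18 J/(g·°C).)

Let T be the final temperature. ΣQ_i = 0:
566·0.897·(35.1 − 104) + m·4.18·(35.1 − 14.7) = 0
85.27 m = 34981
m = 34981/85.27 ≈ 410.2 g

m ≈ 410 g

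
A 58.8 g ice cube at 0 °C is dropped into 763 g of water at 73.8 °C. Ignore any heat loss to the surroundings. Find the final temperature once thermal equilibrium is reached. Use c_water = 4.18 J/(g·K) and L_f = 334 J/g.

T_f ≈ 62.8 °C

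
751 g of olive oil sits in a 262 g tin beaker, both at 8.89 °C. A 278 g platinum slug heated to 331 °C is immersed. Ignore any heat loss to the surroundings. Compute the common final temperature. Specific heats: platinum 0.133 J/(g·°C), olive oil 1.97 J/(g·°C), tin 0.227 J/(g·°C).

T_f ≈ 16.4 °C

Setting the total heat transfer to zero:
278·0.133·(T − 331) + 751·1.97·(T − 8.89) + 262·0.227·(T − 8.89) = 0
(36.97 + 1479.5 + 59.47) T = 36.97·331 + 1479.5·8.89 + 59.47·8.89
T = 25920/1575.9 ≈ 16.45 °C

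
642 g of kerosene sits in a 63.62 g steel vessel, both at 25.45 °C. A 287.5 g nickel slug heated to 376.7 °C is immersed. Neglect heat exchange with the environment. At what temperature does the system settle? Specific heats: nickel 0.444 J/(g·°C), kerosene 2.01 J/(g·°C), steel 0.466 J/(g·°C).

Conservation of energy gives ΣQ = 0:
287.5*0.444*(T − 376.7) + 642*2.01*(T − 25.45) + 63.62*0.466*(T − 25.45) = 0
127.65(T − 376.7) + 1290.4(T − 25.45) + 29.65(T − 25.45) = 0
1447.7 T = 81681
T = 81681/1447.7 ≈ 56.42 °C

T_f ≈ 56.4 °C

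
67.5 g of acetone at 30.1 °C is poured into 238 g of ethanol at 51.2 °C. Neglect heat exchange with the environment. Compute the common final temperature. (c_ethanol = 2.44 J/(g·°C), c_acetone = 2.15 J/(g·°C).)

T_f ≈ 47.0 °C

Conservation of energy gives ΣQ = 0:
238*2.44*(T − 51.2) + 67.5*2.15*(T − 30.1) = 0
580.72(T − 51.2) + 145.12(T − 30.1) = 0
(580.72 + 145.12) T = 580.72*51.2 + 145.12*30.1
T = 34101 / 725.85 = 47 °C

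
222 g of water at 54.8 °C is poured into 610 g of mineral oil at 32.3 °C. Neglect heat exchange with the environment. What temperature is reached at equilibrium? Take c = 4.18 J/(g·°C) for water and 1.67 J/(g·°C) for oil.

Energy conservation, ΣQ = 0:
222*4.18*(T − 54.8) + 610*1.67*(T − 32.3) = 0
(927.96 + 1018.7) T = 927.96*54.8 + 1018.7*32.3
T = 83756/1946.7 ≈ 43.03 °C

T_f ≈ 43.0 °C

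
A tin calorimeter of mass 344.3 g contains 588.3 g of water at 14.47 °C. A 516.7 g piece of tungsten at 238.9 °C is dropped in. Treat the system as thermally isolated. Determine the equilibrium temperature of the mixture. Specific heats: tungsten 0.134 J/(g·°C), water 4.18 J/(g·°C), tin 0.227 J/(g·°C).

T_f ≈ 20.4 °C

Conservation of energy gives ΣQ = 0:
516.7*0.134*(T − 238.9) + 588.3*4.18*(T − 14.47) + 344.3*0.227*(T − 14.47) = 0
69.24(T − 238.9) + 2459.1(T − 14.47) + 78.16(T − 14.47) = 0
(69.24 + 2459.1 + 78.16) T = 69.24*238.9 + 2459.1*14.47 + 78.16*14.47
T ≈ 20.43 °C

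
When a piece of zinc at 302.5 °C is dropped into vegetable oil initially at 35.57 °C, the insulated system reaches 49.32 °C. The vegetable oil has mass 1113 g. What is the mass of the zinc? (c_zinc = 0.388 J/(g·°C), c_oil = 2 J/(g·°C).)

Heat lost by the zinc = heat gained by the oil:
m·0.388·(302.5 − 49.32) = 1113·2·(49.32 − 35.57)
98.23 m = 30608  ⇒  m ≈ 311.6 g

m ≈ 312 g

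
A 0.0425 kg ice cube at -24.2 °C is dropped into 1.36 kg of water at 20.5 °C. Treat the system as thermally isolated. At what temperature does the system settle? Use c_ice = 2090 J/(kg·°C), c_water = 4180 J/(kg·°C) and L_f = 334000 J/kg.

Sum of m c ΔT and latent-heat terms is zero:
warm ice to 0 °C: 0.0425·2090·(0 − (-24.2)) = 2149.6; fusion: m_ice L_f = 0.0425·334000 = 14195; warm the meltwater: 177.65 T; water cools: 1.36·4180·(T − 20.5) = 5684.8(T − 20.5)
5862.4 T = 116538 − 16345 = 100194
T ≈ 17.09 °C (positive, so assuming full melt was valid).

T_f ≈ 17.1 °C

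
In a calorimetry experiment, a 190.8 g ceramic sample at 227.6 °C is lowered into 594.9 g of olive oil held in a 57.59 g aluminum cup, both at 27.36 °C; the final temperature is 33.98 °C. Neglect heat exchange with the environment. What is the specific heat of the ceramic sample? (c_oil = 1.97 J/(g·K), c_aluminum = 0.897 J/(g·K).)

c ≈ 0.219 J/(g·K)

Energy conservation, ΣQ = 0:
190.8×c×(33.98 − 227.6) + 594.9×1.97×(33.98 − 27.36) + 57.59×0.897×(33.98 − 27.36) = 0
-36943 c = -8100.3
c = -8100.3/-36943 ≈ 0.2193 J/(g·K)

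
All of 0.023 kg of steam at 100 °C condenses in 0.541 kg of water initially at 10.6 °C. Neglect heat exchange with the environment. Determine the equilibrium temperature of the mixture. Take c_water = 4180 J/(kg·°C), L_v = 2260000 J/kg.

T_f ≈ 36.3 °C

Heat gained plus heat lost sum to zero:
steam→water at 100 °C releases m L_v = 0.023×2260000 = 51980; condensed water 100 °C→T: 96.14(T − 100); original water: 2261.4(T − 10.6)
2357.5 T = 51980 + 9614 + 23971 = 85565
T ≈ 36.29 °C — below 100 °C, confirming all the steam condensed.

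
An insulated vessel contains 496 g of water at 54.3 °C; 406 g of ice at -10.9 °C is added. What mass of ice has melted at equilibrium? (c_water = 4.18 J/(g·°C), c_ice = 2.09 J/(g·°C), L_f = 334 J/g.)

m_melted ≈ 309 g

Cooling the water to 0 °C releases 496×4.18×54.3 = 112579 J.
Of that, 406×2.09×10.9 = 9249.1 J goes to bring the ice to 0 °C, leaving 103330 J.
To melt every bit of ice: 406×334 = 135604 J.
That's not enough to melt it all — equilibrium is at 0 °C with ice remaining.
Mass melted = 103330/334 ≈ 309.4 g.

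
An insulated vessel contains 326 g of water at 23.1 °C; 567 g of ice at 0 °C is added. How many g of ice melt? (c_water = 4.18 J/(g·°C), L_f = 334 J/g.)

Heat available from the water dropping to 0 °C: 326×4.18×23.1 = 31478 J.
To melt every bit of ice: 567×334 = 189378 J.
That's not enough to melt it all — equilibrium is at 0 °C with ice remaining.
m_melt = 31478 / L_f = 94.25 g.

m_melted ≈ 94.2 g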